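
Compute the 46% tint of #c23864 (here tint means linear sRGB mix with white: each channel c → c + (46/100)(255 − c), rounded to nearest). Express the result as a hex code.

#de94ab

#c23864 is rgb(194, 56, 100).
Lerp each channel 46% toward 255:
  R: 194 + 0.46×(255−194) = 194 + 28.06 = 222.06 → 222
  G: 56 + 0.46×(255−56) = 56 + 91.54 = 147.54 → 148
  B: 100 + 0.46×(255−100) = 100 + 71.3 = 171.3 → 171
rgb(222, 148, 171) = #de94ab.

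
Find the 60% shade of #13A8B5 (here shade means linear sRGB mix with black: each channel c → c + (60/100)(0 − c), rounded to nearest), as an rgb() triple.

rgb(8, 67, 72)

#13A8B5 is rgb(19, 168, 181).
Lerp each channel 60% toward 0:
  R: 19 + 0.6×(0−19) = 19 − 11.4 = 7.6 → 8
  G: 168 − 100.8 = 67.2 → 67
  B: 181 + 0.6×(0−181) = 181 − 108.6 = 72.4 → 72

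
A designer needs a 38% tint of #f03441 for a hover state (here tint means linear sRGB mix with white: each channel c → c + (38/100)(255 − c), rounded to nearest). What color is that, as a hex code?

#f68189

#f03441 is rgb(240, 52, 65).
Lerp each channel 38% toward 255:
  R: 240 + 0.38×(255−240) = 240 + 5.7 = 245.7 → 246
  G: 52 + 77.14 = 129.14 → 129
  B: 65 + 0.38×(255−65) = 65 + 72.2 = 137.2 → 137
rgb(246, 129, 137) = #f68189.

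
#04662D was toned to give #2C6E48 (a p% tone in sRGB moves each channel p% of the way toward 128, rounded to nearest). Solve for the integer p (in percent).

#04662D is rgb(4, 102, 45); #2C6E48 is rgb(44, 110, 72).
On the R channel (widest range): 44 ≈ 4 + (p/100)(128 − 4), so p ≈ 100×(44 − 4)/(128 − 4) = 4000/124 = 32.26.
p = 32 reproduces all three channels after rounding.

32%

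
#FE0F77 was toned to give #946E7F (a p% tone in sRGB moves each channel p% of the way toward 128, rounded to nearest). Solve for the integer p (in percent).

84%

#FE0F77 is rgb(254, 15, 119); #946E7F is rgb(148, 110, 127).
On the R channel (widest range): 148 ≈ 254 + (p/100)(128 − 254), so p ≈ 100×(148 − 254)/(128 − 254) = -10600/-126 = 84.13.
p = 84 reproduces all three channels after rounding.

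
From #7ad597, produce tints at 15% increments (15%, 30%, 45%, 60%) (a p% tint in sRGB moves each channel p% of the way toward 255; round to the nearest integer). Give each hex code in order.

#7ad597 is rgb(122, 213, 151).
15%: (122 + 19.95 = 141.95→142, 213 + 6.3 = 219.3→219, 151 + 15.6 = 166.6→167) → #8edba7
30%: (122 + 39.9 = 161.9→162, 213 + 12.6 = 225.6→226, 151 + 31.2 = 182.2→182) → #a2e2b6
45%: (122 + 59.85 = 181.85→182, 213 + 18.9 = 231.9→232, 151 + 46.8 = 197.8→198) → #b6e8c6
60%: (122 + 79.8 = 201.8→202, 213 + 25.2 = 238.2→238, 151 + 62.4 = 213.4→213) → #caeed5

#8edba7, #a2e2b6, #b6e8c6, #caeed5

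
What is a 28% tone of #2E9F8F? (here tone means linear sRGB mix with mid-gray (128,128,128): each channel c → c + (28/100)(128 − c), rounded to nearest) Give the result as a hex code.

#45968B

#2E9F8F is rgb(46, 159, 143).
Per channel, c → c + 0.28(128 − c):
  R: 46 + 0.28×(128−46) = 46 + 22.96 = 68.96 → 69
  G: 159 − 8.68 = 150.32 → 150
  B: 143 − 4.2 = 138.8 → 139
rgb(69, 150, 139) = #45968B.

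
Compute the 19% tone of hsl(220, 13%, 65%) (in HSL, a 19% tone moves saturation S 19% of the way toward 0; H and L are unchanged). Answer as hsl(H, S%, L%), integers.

hsl(220, 11%, 65%)

S moves 19% from 13 toward 0: 13 − 2.47 = 10.53 → 11.
H and L are unchanged.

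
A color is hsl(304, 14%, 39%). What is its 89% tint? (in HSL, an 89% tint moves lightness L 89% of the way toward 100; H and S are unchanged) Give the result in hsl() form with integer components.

hsl(304, 14%, 93%)

L moves 89% from 39 toward 100: 39 + 54.29 = 93.29 → 93.
H and S are unchanged.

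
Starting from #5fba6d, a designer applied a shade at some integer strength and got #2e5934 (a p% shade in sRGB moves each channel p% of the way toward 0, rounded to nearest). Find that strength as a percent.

52%

#5fba6d is rgb(95, 186, 109); #2e5934 is rgb(46, 89, 52).
On the G channel (widest range): 89 ≈ 186 + (p/100)(0 − 186), so p ≈ 100×(89 − 186)/(0 − 186) = -9700/-186 = 52.15.
p = 52 reproduces all three channels after rounding.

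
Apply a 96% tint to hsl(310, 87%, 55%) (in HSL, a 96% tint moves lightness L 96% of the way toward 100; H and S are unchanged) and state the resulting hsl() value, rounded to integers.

hsl(310, 87%, 98%)

L moves 96% from 55 toward 100: 55 + 43.2 = 98.2 → 98.
H and S are unchanged.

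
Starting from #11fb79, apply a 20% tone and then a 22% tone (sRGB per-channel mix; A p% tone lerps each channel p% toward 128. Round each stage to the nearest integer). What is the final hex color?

#3bcc7b

#11fb79 is rgb(17, 251, 121).
Per channel, c → c + 0.2(128 − c):
  R: 17 + 0.2×(128−17) = 17 + 22.2 = 39.2 → 39
  G: 251 + 0.2×(128−251) = 251 − 24.6 = 226.4 → 226
  B: 121 + 0.2×(128−121) = 121 + 1.4 = 122.4 → 122
After the tone: rgb(39, 226, 122) = #27e27a.
A 22% tone moves each channel 22% toward 128:
  R: 39 + 0.22×(128−39) = 39 + 19.58 = 58.58 → 59
  G: 226 + 0.22×(128−226) = 226 − 21.56 = 204.44 → 204
  B: 122 + 0.22×(128−122) = 122 + 1.32 = 123.32 → 123
rgb(59, 204, 123) = #3bcc7b.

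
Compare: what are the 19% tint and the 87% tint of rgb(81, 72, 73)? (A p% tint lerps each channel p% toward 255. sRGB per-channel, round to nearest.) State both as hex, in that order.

19% tint:
  R: 81 + 33.06 = 114.06 → 114
  G: 72 + 0.19×(255−72) = 72 + 34.77 = 106.77 → 107
  B: 73 + 0.19×(255−73) = 73 + 34.58 = 107.58 → 108
  → #726B6C
87% tint:
  R: 81 + 0.87×(255−81) = 81 + 151.38 = 232.38 → 232
  G: 72 + 0.87×(255−72) = 72 + 159.21 = 231.21 → 231
  B: 73 + 0.87×(255−73) = 73 + 158.34 = 231.34 → 231
  → #E8E7E7

#726B6C, #E8E7E7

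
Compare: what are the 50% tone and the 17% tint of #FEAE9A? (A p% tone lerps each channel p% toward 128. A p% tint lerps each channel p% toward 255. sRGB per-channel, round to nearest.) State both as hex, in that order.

#BF978D, #FEBCAB

#FEAE9A is rgb(254, 174, 154).
50% tone:
  R: 254 + 0.5×(128−254) = 254 − 63 = 191 → 191
  G: 174 + 0.5×(128−174) = 174 − 23 = 151 → 151
  B: 154 − 13 = 141 → 141
  → #BF978D
17% tint:
  R: 254 + 0.17 = 254.17 → 254
  G: 174 + 13.77 = 187.77 → 188
  B: 154 + 17.17 = 171.17 → 171
  → #FEBCAB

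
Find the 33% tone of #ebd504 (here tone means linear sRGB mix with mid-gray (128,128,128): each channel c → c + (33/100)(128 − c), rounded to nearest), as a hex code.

#c8b92d

#ebd504 is rgb(235, 213, 4).
Per channel, c → c + 0.33(128 − c):
  R: 235 − 35.31 = 199.69 → 200
  G: 213 + 0.33×(128−213) = 213 − 28.05 = 184.95 → 185
  B: 4 + 0.33×(128−4) = 4 + 40.92 = 44.92 → 45
rgb(200, 185, 45) = #c8b92d.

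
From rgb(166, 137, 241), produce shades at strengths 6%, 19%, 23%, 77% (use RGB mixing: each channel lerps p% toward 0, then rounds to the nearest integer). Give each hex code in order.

#9c81e3, #866fc3, #8069ba, #262037

6%: (166 − 9.96 = 156.04→156, 137 − 8.22 = 128.78→129, 241 − 14.46 = 226.54→227) → #9c81e3
19%: (166 − 31.54 = 134.46→134, 137 − 26.03 = 110.97→111, 241 − 45.79 = 195.21→195) → #866fc3
23%: (166 − 38.18 = 127.82→128, 137 − 31.51 = 105.49→105, 241 − 55.43 = 185.57→186) → #8069ba
77%: (166 − 127.82 = 38.18→38, 137 − 105.49 = 31.51→32, 241 − 185.57 = 55.43→55) → #262037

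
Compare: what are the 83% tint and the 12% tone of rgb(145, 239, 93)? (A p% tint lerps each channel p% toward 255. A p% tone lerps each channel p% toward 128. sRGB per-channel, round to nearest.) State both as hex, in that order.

#ecfce3, #8fe261

83% tint:
  R: 145 + 0.83×(255−145) = 145 + 91.3 = 236.3 → 236
  G: 239 + 0.83×(255−239) = 239 + 13.28 = 252.28 → 252
  B: 93 + 134.46 = 227.46 → 227
  → #ecfce3
12% tone:
  R: 145 + 0.12×(128−145) = 145 − 2.04 = 142.96 → 143
  G: 239 − 13.32 = 225.68 → 226
  B: 93 + 0.12×(128−93) = 93 + 4.2 = 97.2 → 97
  → #8fe261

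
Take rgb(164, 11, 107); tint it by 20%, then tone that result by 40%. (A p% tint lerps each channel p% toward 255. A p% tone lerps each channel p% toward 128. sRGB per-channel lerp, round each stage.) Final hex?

Lerp each channel 20% toward 255:
  R: 164 + 18.2 = 182.2 → 182
  G: 11 + 0.2×(255−11) = 11 + 48.8 = 59.8 → 60
  B: 107 + 0.2×(255−107) = 107 + 29.6 = 136.6 → 137
After the tint: rgb(182, 60, 137) = #B63C89.
Lerp each channel 40% toward 128:
  R: 182 + 0.4×(128−182) = 182 − 21.6 = 160.4 → 160
  G: 60 + 0.4×(128−60) = 60 + 27.2 = 87.2 → 87
  B: 137 + 0.4×(128−137) = 137 − 3.6 = 133.4 → 133
rgb(160, 87, 133) = #A05785.

#A05785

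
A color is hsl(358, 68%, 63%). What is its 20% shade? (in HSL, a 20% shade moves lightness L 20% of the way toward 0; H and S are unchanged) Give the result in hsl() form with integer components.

L moves 20% from 63 toward 0: 63 − 12.6 = 50.4 → 50.
H and S are unchanged.

hsl(358, 68%, 50%)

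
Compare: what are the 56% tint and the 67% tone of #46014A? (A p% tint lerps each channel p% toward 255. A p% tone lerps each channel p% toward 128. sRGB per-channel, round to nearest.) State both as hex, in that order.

#AE8FAF, #6D566E

#46014A is rgb(70, 1, 74).
56% tint:
  R: 70 + 103.6 = 173.6 → 174
  G: 1 + 0.56×(255−1) = 1 + 142.24 = 143.24 → 143
  B: 74 + 0.56×(255−74) = 74 + 101.36 = 175.36 → 175
  → #AE8FAF
67% tone:
  R: 70 + 0.67×(128−70) = 70 + 38.86 = 108.86 → 109
  G: 1 + 85.09 = 86.09 → 86
  B: 74 + 0.67×(128−74) = 74 + 36.18 = 110.18 → 110
  → #6D566E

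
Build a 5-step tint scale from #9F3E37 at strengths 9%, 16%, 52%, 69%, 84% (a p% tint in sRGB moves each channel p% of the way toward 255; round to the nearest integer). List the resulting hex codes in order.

#A84F49, #AE5D57, #D1A29F, #E1C3C1, #F0E0DF

#9F3E37 is rgb(159, 62, 55).
9%: (159 + 8.64 = 167.64→168, 62 + 17.37 = 79.37→79, 55 + 18 = 73→73) → #A84F49
16%: (159 + 15.36 = 174.36→174, 62 + 30.88 = 92.88→93, 55 + 32 = 87→87) → #AE5D57
52%: (159 + 49.92 = 208.92→209, 62 + 100.36 = 162.36→162, 55 + 104 = 159→159) → #D1A29F
69%: (159 + 66.24 = 225.24→225, 62 + 133.17 = 195.17→195, 55 + 138 = 193→193) → #E1C3C1
84%: (159 + 80.64 = 239.64→240, 62 + 162.12 = 224.12→224, 55 + 168 = 223→223) → #F0E0DF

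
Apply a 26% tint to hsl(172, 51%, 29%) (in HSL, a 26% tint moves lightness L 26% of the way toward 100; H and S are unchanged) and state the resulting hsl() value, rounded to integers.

L moves 26% from 29 toward 100: 29 + 18.46 = 47.46 → 47.
H and S are unchanged.

hsl(172, 51%, 47%)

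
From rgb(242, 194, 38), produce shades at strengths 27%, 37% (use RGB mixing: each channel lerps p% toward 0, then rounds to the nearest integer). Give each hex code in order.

#B18E1C, #987A18

27%: (242 − 65.34 = 176.66→177, 194 − 52.38 = 141.62→142, 38 − 10.26 = 27.74→28) → #B18E1C
37%: (242 − 89.54 = 152.46→152, 194 − 71.78 = 122.22→122, 38 − 14.06 = 23.94→24) → #987A18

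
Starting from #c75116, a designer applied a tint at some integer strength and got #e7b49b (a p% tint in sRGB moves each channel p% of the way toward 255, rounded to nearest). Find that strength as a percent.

57%

#c75116 is rgb(199, 81, 22); #e7b49b is rgb(231, 180, 155).
On the B channel (widest range): 155 ≈ 22 + (p/100)(255 − 22), so p ≈ 100×(155 − 22)/(255 − 22) = 13300/233 = 57.08.
p = 57 reproduces all three channels after rounding.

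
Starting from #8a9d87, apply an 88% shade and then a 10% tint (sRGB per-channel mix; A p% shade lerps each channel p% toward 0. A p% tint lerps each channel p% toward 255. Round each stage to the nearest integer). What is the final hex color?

#8a9d87 is rgb(138, 157, 135).
Lerp each channel 88% toward 0:
  R: 138 − 121.44 = 16.56 → 17
  G: 157 + 0.88×(0−157) = 157 − 138.16 = 18.84 → 19
  B: 135 + 0.88×(0−135) = 135 − 118.8 = 16.2 → 16
After the shade: rgb(17, 19, 16) = #111310.
Per channel, c → c + 0.1(255 − c):
  R: 17 + 23.8 = 40.8 → 41
  G: 19 + 0.1×(255−19) = 19 + 23.6 = 42.6 → 43
  B: 16 + 23.9 = 39.9 → 40
rgb(41, 43, 40) = #292b28.

#292b28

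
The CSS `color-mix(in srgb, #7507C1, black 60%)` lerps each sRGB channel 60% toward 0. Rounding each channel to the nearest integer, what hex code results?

#2F034D

#7507C1 is rgb(117, 7, 193).
Per channel, c → c + 0.6(0 − c):
  R: 117 + 0.6×(0−117) = 117 − 70.2 = 46.8 → 47
  G: 7 − 4.2 = 2.8 → 3
  B: 193 − 115.8 = 77.2 → 77
rgb(47, 3, 77) = #2F034D.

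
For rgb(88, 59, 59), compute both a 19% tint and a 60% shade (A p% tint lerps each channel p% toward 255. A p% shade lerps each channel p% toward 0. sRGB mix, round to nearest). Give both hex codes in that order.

19% tint:
  R: 88 + 0.19×(255−88) = 88 + 31.73 = 119.73 → 120
  G: 59 + 0.19×(255−59) = 59 + 37.24 = 96.24 → 96
  B: 59 + 0.19×(255−59) = 59 + 37.24 = 96.24 → 96
  → #786060
60% shade:
  R: 88 + 0.6×(0−88) = 88 − 52.8 = 35.2 → 35
  G: 59 + 0.6×(0−59) = 59 − 35.4 = 23.6 → 24
  B: 59 − 35.4 = 23.6 → 24
  → #231818

#786060, #231818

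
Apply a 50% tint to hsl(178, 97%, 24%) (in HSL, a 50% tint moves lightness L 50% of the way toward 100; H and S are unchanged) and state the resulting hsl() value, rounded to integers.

hsl(178, 97%, 62%)

L moves 50% from 24 toward 100: 24 + 38 = 62 → 62.
H and S are unchanged.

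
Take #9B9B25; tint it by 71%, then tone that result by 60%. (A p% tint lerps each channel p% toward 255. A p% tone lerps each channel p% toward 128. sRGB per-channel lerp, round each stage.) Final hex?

#A7A79A

#9B9B25 is rgb(155, 155, 37).
Per channel, c → c + 0.71(255 − c):
  R: 155 + 71 = 226 → 226
  G: 155 + 0.71×(255−155) = 155 + 71 = 226 → 226
  B: 37 + 154.78 = 191.78 → 192
After the tint: rgb(226, 226, 192) = #E2E2C0.
Per channel, c → c + 0.6(128 − c):
  R: 226 + 0.6×(128−226) = 226 − 58.8 = 167.2 → 167
  G: 226 − 58.8 = 167.2 → 167
  B: 192 − 38.4 = 153.6 → 154
rgb(167, 167, 154) = #A7A79A.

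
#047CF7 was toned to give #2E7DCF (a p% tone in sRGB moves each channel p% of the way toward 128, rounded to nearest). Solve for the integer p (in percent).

#047CF7 is rgb(4, 124, 247); #2E7DCF is rgb(46, 125, 207).
On the R channel (widest range): 46 ≈ 4 + (p/100)(128 − 4), so p ≈ 100×(46 − 4)/(128 − 4) = 4200/124 = 33.87.
p = 34 reproduces all three channels after rounding.

34%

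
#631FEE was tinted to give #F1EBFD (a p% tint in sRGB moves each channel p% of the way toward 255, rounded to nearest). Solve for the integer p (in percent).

#631FEE is rgb(99, 31, 238); #F1EBFD is rgb(241, 235, 253).
On the G channel (widest range): 235 ≈ 31 + (p/100)(255 − 31), so p ≈ 100×(235 − 31)/(255 − 31) = 20400/224 = 91.07.
p = 91 reproduces all three channels after rounding.

91%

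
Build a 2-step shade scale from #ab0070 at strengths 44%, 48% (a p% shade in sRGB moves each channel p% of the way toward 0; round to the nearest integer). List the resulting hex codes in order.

#ab0070 is rgb(171, 0, 112).
44%: (171 − 75.24 = 95.76→96, 0→0, 112 − 49.28 = 62.72→63) → #60003f
48%: (171 − 82.08 = 88.92→89, 0→0, 112 − 53.76 = 58.24→58) → #59003a

#60003f, #59003a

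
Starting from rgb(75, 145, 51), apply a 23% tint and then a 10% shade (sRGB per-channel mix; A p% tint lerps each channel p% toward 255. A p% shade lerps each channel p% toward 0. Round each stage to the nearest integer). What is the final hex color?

Per channel, c → c + 0.23(255 − c):
  R: 75 + 0.23×(255−75) = 75 + 41.4 = 116.4 → 116
  G: 145 + 0.23×(255−145) = 145 + 25.3 = 170.3 → 170
  B: 51 + 0.23×(255−51) = 51 + 46.92 = 97.92 → 98
After the tint: rgb(116, 170, 98) = #74aa62.
Lerp each channel 10% toward 0:
  R: 116 + 0.1×(0−116) = 116 − 11.6 = 104.4 → 104
  G: 170 − 17 = 153 → 153
  B: 98 + 0.1×(0−98) = 98 − 9.8 = 88.2 → 88
rgb(104, 153, 88) = #689958.

#689958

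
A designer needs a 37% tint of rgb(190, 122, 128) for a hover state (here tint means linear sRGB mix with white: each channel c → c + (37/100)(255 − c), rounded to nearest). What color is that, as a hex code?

#D6ABAF

Lerp each channel 37% toward 255:
  R: 190 + 0.37×(255−190) = 190 + 24.05 = 214.05 → 214
  G: 122 + 0.37×(255−122) = 122 + 49.21 = 171.21 → 171
  B: 128 + 0.37×(255−128) = 128 + 46.99 = 174.99 → 175
rgb(214, 171, 175) = #D6ABAF.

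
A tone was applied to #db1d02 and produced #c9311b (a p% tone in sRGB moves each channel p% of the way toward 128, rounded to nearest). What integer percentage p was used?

20%

#db1d02 is rgb(219, 29, 2); #c9311b is rgb(201, 49, 27).
On the B channel (widest range): 27 ≈ 2 + (p/100)(128 − 2), so p ≈ 100×(27 − 2)/(128 − 2) = 2500/126 = 19.84.
p = 20 reproduces all three channels after rounding.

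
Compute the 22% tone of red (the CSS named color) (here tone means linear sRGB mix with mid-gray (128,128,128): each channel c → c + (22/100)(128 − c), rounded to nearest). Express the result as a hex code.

CSS red is rgb(255, 0, 0).
Per channel, c → c + 0.22(128 − c):
  R: 255 − 27.94 = 227.06 → 227
  G: 0 + 28.16 = 28.16 → 28
  B: 0 + 0.22×(128−0) = 0 + 28.16 = 28.16 → 28
rgb(227, 28, 28) = #e31c1c.

#e31c1c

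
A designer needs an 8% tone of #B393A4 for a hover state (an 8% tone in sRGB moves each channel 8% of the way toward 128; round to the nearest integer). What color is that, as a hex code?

#AF91A1

#B393A4 is rgb(179, 147, 164).
An 8% tone moves each channel 8% toward 128:
  R: 179 + 0.08×(128−179) = 179 − 4.08 = 174.92 → 175
  G: 147 + 0.08×(128−147) = 147 − 1.52 = 145.48 → 145
  B: 164 + 0.08×(128−164) = 164 − 2.88 = 161.12 → 161
rgb(175, 145, 161) = #AF91A1.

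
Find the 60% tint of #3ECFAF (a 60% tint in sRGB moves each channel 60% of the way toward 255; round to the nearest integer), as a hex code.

#3ECFAF is rgb(62, 207, 175).
Per channel, c → c + 0.6(255 − c):
  R: 62 + 0.6×(255−62) = 62 + 115.8 = 177.8 → 178
  G: 207 + 28.8 = 235.8 → 236
  B: 175 + 48 = 223 → 223
rgb(178, 236, 223) = #B2ECDF.

#B2ECDF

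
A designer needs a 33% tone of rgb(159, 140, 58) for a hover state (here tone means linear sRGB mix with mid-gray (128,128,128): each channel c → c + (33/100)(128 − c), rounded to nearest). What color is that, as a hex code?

Lerp each channel 33% toward 128:
  R: 159 − 10.23 = 148.77 → 149
  G: 140 − 3.96 = 136.04 → 136
  B: 58 + 0.33×(128−58) = 58 + 23.1 = 81.1 → 81
rgb(149, 136, 81) = #958851.

#958851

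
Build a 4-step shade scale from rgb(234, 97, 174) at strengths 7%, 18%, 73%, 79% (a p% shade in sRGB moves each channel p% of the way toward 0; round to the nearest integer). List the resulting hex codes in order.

#DA5AA2, #C0508F, #3F1A2F, #311425

7%: (234 − 16.38 = 217.62→218, 97 − 6.79 = 90.21→90, 174 − 12.18 = 161.82→162) → #DA5AA2
18%: (234 − 42.12 = 191.88→192, 97 − 17.46 = 79.54→80, 174 − 31.32 = 142.68→143) → #C0508F
73%: (234 − 170.82 = 63.18→63, 97 − 70.81 = 26.19→26, 174 − 127.02 = 46.98→47) → #3F1A2F
79%: (234 − 184.86 = 49.14→49, 97 − 76.63 = 20.37→20, 174 − 137.46 = 36.54→37) → #311425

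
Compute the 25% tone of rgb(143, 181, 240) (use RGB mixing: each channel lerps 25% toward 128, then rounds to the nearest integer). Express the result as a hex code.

#8BA8D4

Lerp each channel 25% toward 128:
  R: 143 − 3.75 = 139.25 → 139
  G: 181 + 0.25×(128−181) = 181 − 13.25 = 167.75 → 168
  B: 240 − 28 = 212 → 212
rgb(139, 168, 212) = #8BA8D4.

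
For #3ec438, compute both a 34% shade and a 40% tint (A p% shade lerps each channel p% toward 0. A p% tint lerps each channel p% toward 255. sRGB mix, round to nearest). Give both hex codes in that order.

#298125, #8bdc88

#3ec438 is rgb(62, 196, 56).
34% shade:
  R: 62 − 21.08 = 40.92 → 41
  G: 196 − 66.64 = 129.36 → 129
  B: 56 + 0.34×(0−56) = 56 − 19.04 = 36.96 → 37
  → #298125
40% tint:
  R: 62 + 0.4×(255−62) = 62 + 77.2 = 139.2 → 139
  G: 196 + 0.4×(255−196) = 196 + 23.6 = 219.6 → 220
  B: 56 + 0.4×(255−56) = 56 + 79.6 = 135.6 → 136
  → #8bdc88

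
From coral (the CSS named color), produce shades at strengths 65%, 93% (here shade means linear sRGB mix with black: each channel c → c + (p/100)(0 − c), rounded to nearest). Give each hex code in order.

CSS coral is rgb(255, 127, 80).
65%: (255 − 165.75 = 89.25→89, 127 − 82.55 = 44.45→44, 80 − 52 = 28→28) → #592c1c
93%: (255 − 237.15 = 17.85→18, 127 − 118.11 = 8.89→9, 80 − 74.4 = 5.6→6) → #120906

#592c1c, #120906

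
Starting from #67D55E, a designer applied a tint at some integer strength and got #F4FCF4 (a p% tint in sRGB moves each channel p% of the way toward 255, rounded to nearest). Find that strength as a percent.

93%

#67D55E is rgb(103, 213, 94); #F4FCF4 is rgb(244, 252, 244).
On the B channel (widest range): 244 ≈ 94 + (p/100)(255 − 94), so p ≈ 100×(244 − 94)/(255 − 94) = 15000/161 = 93.17.
p = 93 reproduces all three channels after rounding.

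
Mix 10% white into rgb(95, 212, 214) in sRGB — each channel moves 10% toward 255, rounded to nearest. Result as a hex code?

#6FD8DA

A 10% tint moves each channel 10% toward 255:
  R: 95 + 0.1×(255−95) = 95 + 16 = 111 → 111
  G: 212 + 0.1×(255−212) = 212 + 4.3 = 216.3 → 216
  B: 214 + 0.1×(255−214) = 214 + 4.1 = 218.1 → 218
rgb(111, 216, 218) = #6FD8DA.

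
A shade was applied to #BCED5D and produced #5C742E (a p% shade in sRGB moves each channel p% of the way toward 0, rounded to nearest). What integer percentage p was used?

#BCED5D is rgb(188, 237, 93); #5C742E is rgb(92, 116, 46).
On the G channel (widest range): 116 ≈ 237 + (p/100)(0 − 237), so p ≈ 100×(116 − 237)/(0 − 237) = -12100/-237 = 51.05.
p = 51 reproduces all three channels after rounding.

51%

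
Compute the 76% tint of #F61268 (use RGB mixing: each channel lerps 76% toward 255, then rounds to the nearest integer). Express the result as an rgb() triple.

rgb(253, 198, 219)

#F61268 is rgb(246, 18, 104).
Per channel, c → c + 0.76(255 − c):
  R: 246 + 0.76×(255−246) = 246 + 6.84 = 252.84 → 253
  G: 18 + 0.76×(255−18) = 18 + 180.12 = 198.12 → 198
  B: 104 + 114.76 = 218.76 → 219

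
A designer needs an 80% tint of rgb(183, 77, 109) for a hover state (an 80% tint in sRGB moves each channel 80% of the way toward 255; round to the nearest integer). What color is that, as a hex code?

#F1DBE2

Per channel, c → c + 0.8(255 − c):
  R: 183 + 57.6 = 240.6 → 241
  G: 77 + 0.8×(255−77) = 77 + 142.4 = 219.4 → 219
  B: 109 + 0.8×(255−109) = 109 + 116.8 = 225.8 → 226
rgb(241, 219, 226) = #F1DBE2.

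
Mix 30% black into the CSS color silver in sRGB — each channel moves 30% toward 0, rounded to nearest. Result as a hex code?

#868686

CSS silver is rgb(192, 192, 192).
A 30% shade moves each channel 30% toward 0:
  R: 192 + 0.3×(0−192) = 192 − 57.6 = 134.4 → 134
  G: 192 + 0.3×(0−192) = 192 − 57.6 = 134.4 → 134
  B: 192 − 57.6 = 134.4 → 134
rgb(134, 134, 134) = #868686.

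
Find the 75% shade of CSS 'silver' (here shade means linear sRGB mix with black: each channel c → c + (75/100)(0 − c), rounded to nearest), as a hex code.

#303030

CSS silver is rgb(192, 192, 192).
Lerp each channel 75% toward 0:
  R: 192 + 0.75×(0−192) = 192 − 144 = 48 → 48
  G: 192 + 0.75×(0−192) = 192 − 144 = 48 → 48
  B: 192 − 144 = 48 → 48
rgb(48, 48, 48) = #303030.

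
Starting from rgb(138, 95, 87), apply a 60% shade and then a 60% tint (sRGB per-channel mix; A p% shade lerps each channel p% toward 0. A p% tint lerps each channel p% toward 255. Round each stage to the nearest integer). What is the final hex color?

#AFA8A7

Lerp each channel 60% toward 0:
  R: 138 + 0.6×(0−138) = 138 − 82.8 = 55.2 → 55
  G: 95 + 0.6×(0−95) = 95 − 57 = 38 → 38
  B: 87 + 0.6×(0−87) = 87 − 52.2 = 34.8 → 35
After the shade: rgb(55, 38, 35) = #372623.
Lerp each channel 60% toward 255:
  R: 55 + 120 = 175 → 175
  G: 38 + 0.6×(255−38) = 38 + 130.2 = 168.2 → 168
  B: 35 + 0.6×(255−35) = 35 + 132 = 167 → 167
rgb(175, 168, 167) = #AFA8A7.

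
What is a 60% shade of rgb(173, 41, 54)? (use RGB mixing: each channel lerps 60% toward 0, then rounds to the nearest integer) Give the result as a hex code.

#451016

A 60% shade moves each channel 60% toward 0:
  R: 173 + 0.6×(0−173) = 173 − 103.8 = 69.2 → 69
  G: 41 + 0.6×(0−41) = 41 − 24.6 = 16.4 → 16
  B: 54 − 32.4 = 21.6 → 22
rgb(69, 16, 22) = #451016.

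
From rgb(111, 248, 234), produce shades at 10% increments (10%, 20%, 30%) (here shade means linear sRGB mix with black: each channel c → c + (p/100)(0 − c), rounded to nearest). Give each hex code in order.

#64dfd3, #59c6bb, #4eaea4

10%: (111 − 11.1 = 99.9→100, 248 − 24.8 = 223.2→223, 234 − 23.4 = 210.6→211) → #64dfd3
20%: (111 − 22.2 = 88.8→89, 248 − 49.6 = 198.4→198, 234 − 46.8 = 187.2→187) → #59c6bb
30%: (111 − 33.3 = 77.7→78, 248 − 74.4 = 173.6→174, 234 − 70.2 = 163.8→164) → #4eaea4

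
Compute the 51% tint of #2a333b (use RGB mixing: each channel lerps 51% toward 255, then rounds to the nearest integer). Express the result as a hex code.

#2a333b is rgb(42, 51, 59).
Per channel, c → c + 0.51(255 − c):
  R: 42 + 108.63 = 150.63 → 151
  G: 51 + 0.51×(255−51) = 51 + 104.04 = 155.04 → 155
  B: 59 + 0.51×(255−59) = 59 + 99.96 = 158.96 → 159
rgb(151, 155, 159) = #979b9f.

#979b9f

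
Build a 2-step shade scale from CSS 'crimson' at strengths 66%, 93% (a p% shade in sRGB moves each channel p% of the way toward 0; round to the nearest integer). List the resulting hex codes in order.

CSS crimson is rgb(220, 20, 60).
66%: (220 − 145.2 = 74.8→75, 20 − 13.2 = 6.8→7, 60 − 39.6 = 20.4→20) → #4B0714
93%: (220 − 204.6 = 15.4→15, 20 − 18.6 = 1.4→1, 60 − 55.8 = 4.2→4) → #0F0104

#4B0714, #0F0104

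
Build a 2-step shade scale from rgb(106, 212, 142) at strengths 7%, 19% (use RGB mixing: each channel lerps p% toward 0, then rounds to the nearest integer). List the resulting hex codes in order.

7%: (106 − 7.42 = 98.58→99, 212 − 14.84 = 197.16→197, 142 − 9.94 = 132.06→132) → #63c584
19%: (106 − 20.14 = 85.86→86, 212 − 40.28 = 171.72→172, 142 − 26.98 = 115.02→115) → #56ac73

#63c584, #56ac73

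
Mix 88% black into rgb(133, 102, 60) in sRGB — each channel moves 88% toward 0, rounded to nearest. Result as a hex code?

#100C07

Lerp each channel 88% toward 0:
  R: 133 − 117.04 = 15.96 → 16
  G: 102 + 0.88×(0−102) = 102 − 89.76 = 12.24 → 12
  B: 60 + 0.88×(0−60) = 60 − 52.8 = 7.2 → 7
rgb(16, 12, 7) = #100C07.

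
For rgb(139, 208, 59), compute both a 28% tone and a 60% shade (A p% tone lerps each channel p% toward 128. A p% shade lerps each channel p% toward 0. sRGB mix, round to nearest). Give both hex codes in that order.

28% tone:
  R: 139 + 0.28×(128−139) = 139 − 3.08 = 135.92 → 136
  G: 208 + 0.28×(128−208) = 208 − 22.4 = 185.6 → 186
  B: 59 + 0.28×(128−59) = 59 + 19.32 = 78.32 → 78
  → #88ba4e
60% shade:
  R: 139 + 0.6×(0−139) = 139 − 83.4 = 55.6 → 56
  G: 208 + 0.6×(0−208) = 208 − 124.8 = 83.2 → 83
  B: 59 + 0.6×(0−59) = 59 − 35.4 = 23.6 → 24
  → #385318

#88ba4e, #385318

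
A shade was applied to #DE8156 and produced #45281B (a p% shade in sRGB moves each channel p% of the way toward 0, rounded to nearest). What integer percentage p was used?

69%

#DE8156 is rgb(222, 129, 86); #45281B is rgb(69, 40, 27).
On the R channel (widest range): 69 ≈ 222 + (p/100)(0 − 222), so p ≈ 100×(69 − 222)/(0 − 222) = -15300/-222 = 68.92.
p = 69 reproduces all three channels after rounding.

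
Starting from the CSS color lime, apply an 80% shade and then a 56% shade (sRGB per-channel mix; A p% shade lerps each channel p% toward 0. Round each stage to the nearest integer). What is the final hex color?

CSS lime is rgb(0, 255, 0).
Per channel, c → c + 0.8(0 − c):
  R: 0 + 0.8×(0−0) = 0 + 0 = 0 → 0
  G: 255 + 0.8×(0−255) = 255 − 204 = 51 → 51
  B: 0 + 0 = 0 → 0
After the shade: rgb(0, 51, 0) = #003300.
Lerp each channel 56% toward 0:
  R: 0 + 0 = 0 → 0
  G: 51 − 28.56 = 22.44 → 22
  B: 0 + 0.56×(0−0) = 0 + 0 = 0 → 0
rgb(0, 22, 0) = #001600.

#001600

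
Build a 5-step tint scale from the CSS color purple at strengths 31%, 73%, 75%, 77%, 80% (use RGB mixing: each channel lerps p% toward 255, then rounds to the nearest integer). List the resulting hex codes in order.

#a74fa7, #ddbadd, #dfbfdf, #e2c4e2, #e6cce6

CSS purple is rgb(128, 0, 128).
31%: (128 + 39.37 = 167.37→167, 0 + 79.05 = 79.05→79, 128 + 39.37 = 167.37→167) → #a74fa7
73%: (128 + 92.71 = 220.71→221, 0 + 186.15 = 186.15→186, 128 + 92.71 = 220.71→221) → #ddbadd
75%: (128 + 95.25 = 223.25→223, 0 + 191.25 = 191.25→191, 128 + 95.25 = 223.25→223) → #dfbfdf
77%: (128 + 97.79 = 225.79→226, 0 + 196.35 = 196.35→196, 128 + 97.79 = 225.79→226) → #e2c4e2
80%: (128 + 101.6 = 229.6→230, 0 + 204 = 204→204, 128 + 101.6 = 229.6→230) → #e6cce6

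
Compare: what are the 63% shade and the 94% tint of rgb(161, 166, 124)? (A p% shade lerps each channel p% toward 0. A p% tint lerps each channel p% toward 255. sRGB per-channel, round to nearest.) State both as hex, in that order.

63% shade:
  R: 161 + 0.63×(0−161) = 161 − 101.43 = 59.57 → 60
  G: 166 − 104.58 = 61.42 → 61
  B: 124 + 0.63×(0−124) = 124 − 78.12 = 45.88 → 46
  → #3C3D2E
94% tint:
  R: 161 + 0.94×(255−161) = 161 + 88.36 = 249.36 → 249
  G: 166 + 0.94×(255−166) = 166 + 83.66 = 249.66 → 250
  B: 124 + 0.94×(255−124) = 124 + 123.14 = 247.14 → 247
  → #F9FAF7

#3C3D2E, #F9FAF7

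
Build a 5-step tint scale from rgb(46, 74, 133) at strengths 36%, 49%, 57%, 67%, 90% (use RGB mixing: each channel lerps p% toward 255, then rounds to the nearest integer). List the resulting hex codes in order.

36%: (46 + 75.24 = 121.24→121, 74 + 65.16 = 139.16→139, 133 + 43.92 = 176.92→177) → #798bb1
49%: (46 + 102.41 = 148.41→148, 74 + 88.69 = 162.69→163, 133 + 59.78 = 192.78→193) → #94a3c1
57%: (46 + 119.13 = 165.13→165, 74 + 103.17 = 177.17→177, 133 + 69.54 = 202.54→203) → #a5b1cb
67%: (46 + 140.03 = 186.03→186, 74 + 121.27 = 195.27→195, 133 + 81.74 = 214.74→215) → #bac3d7
90%: (46 + 188.1 = 234.1→234, 74 + 162.9 = 236.9→237, 133 + 109.8 = 242.8→243) → #eaedf3

#798bb1, #94a3c1, #a5b1cb, #bac3d7, #eaedf3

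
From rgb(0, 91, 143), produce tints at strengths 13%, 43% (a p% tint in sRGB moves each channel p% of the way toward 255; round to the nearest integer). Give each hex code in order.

13%: (0 + 33.15 = 33.15→33, 91 + 21.32 = 112.32→112, 143 + 14.56 = 157.56→158) → #21709E
43%: (0 + 109.65 = 109.65→110, 91 + 70.52 = 161.52→162, 143 + 48.16 = 191.16→191) → #6EA2BF

#21709E, #6EA2BF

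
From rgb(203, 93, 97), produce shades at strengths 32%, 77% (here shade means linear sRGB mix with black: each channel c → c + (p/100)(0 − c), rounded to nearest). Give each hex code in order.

#8A3F42, #2F1516

32%: (203 − 64.96 = 138.04→138, 93 − 29.76 = 63.24→63, 97 − 31.04 = 65.96→66) → #8A3F42
77%: (203 − 156.31 = 46.69→47, 93 − 71.61 = 21.39→21, 97 − 74.69 = 22.31→22) → #2F1516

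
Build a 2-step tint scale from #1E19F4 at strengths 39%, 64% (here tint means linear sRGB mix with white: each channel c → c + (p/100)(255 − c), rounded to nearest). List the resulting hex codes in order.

#7673F8, #AEACFB

#1E19F4 is rgb(30, 25, 244).
39%: (30 + 87.75 = 117.75→118, 25 + 89.7 = 114.7→115, 244 + 4.29 = 248.29→248) → #7673F8
64%: (30 + 144 = 174→174, 25 + 147.2 = 172.2→172, 244 + 7.04 = 251.04→251) → #AEACFB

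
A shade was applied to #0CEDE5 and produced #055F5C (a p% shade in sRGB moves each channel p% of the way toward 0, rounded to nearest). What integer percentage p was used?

60%

#0CEDE5 is rgb(12, 237, 229); #055F5C is rgb(5, 95, 92).
On the G channel (widest range): 95 ≈ 237 + (p/100)(0 − 237), so p ≈ 100×(95 − 237)/(0 − 237) = -14200/-237 = 59.92.
p = 60 reproduces all three channels after rounding.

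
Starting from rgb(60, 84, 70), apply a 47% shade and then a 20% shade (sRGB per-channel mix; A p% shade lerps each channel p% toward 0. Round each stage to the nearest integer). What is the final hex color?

Lerp each channel 47% toward 0:
  R: 60 + 0.47×(0−60) = 60 − 28.2 = 31.8 → 32
  G: 84 − 39.48 = 44.52 → 45
  B: 70 + 0.47×(0−70) = 70 − 32.9 = 37.1 → 37
After the shade: rgb(32, 45, 37) = #202d25.
A 20% shade moves each channel 20% toward 0:
  R: 32 + 0.2×(0−32) = 32 − 6.4 = 25.6 → 26
  G: 45 + 0.2×(0−45) = 45 − 9 = 36 → 36
  B: 37 − 7.4 = 29.6 → 30
rgb(26, 36, 30) = #1a241e.

#1a241e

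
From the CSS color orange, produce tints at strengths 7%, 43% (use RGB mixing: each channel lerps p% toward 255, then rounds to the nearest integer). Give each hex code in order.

CSS orange is rgb(255, 165, 0).
7%: (255→255, 165 + 6.3 = 171.3→171, 0 + 17.85 = 17.85→18) → #ffab12
43%: (255→255, 165 + 38.7 = 203.7→204, 0 + 109.65 = 109.65→110) → #ffcc6e

#ffab12, #ffcc6e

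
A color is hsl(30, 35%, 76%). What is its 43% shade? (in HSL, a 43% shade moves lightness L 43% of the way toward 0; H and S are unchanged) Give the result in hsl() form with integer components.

hsl(30, 35%, 43%)

L moves 43% from 76 toward 0: 76 − 32.68 = 43.32 → 43.
H and S are unchanged.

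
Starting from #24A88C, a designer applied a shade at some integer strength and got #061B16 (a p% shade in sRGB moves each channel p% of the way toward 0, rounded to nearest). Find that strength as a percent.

#24A88C is rgb(36, 168, 140); #061B16 is rgb(6, 27, 22).
On the G channel (widest range): 27 ≈ 168 + (p/100)(0 − 168), so p ≈ 100×(27 − 168)/(0 − 168) = -14100/-168 = 83.93.
p = 84 reproduces all three channels after rounding.

84%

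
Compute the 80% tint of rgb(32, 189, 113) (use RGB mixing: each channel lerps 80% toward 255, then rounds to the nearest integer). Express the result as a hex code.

Lerp each channel 80% toward 255:
  R: 32 + 0.8×(255−32) = 32 + 178.4 = 210.4 → 210
  G: 189 + 0.8×(255−189) = 189 + 52.8 = 241.8 → 242
  B: 113 + 0.8×(255−113) = 113 + 113.6 = 226.6 → 227
rgb(210, 242, 227) = #d2f2e3.

#d2f2e3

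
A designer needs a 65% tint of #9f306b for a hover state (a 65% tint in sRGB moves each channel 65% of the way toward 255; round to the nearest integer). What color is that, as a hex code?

#ddb7cb

#9f306b is rgb(159, 48, 107).
Lerp each channel 65% toward 255:
  R: 159 + 62.4 = 221.4 → 221
  G: 48 + 134.55 = 182.55 → 183
  B: 107 + 0.65×(255−107) = 107 + 96.2 = 203.2 → 203
rgb(221, 183, 203) = #ddb7cb.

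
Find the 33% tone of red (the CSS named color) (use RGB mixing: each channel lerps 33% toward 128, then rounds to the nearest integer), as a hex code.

#D52A2A

CSS red is rgb(255, 0, 0).
Lerp each channel 33% toward 128:
  R: 255 + 0.33×(128−255) = 255 − 41.91 = 213.09 → 213
  G: 0 + 42.24 = 42.24 → 42
  B: 0 + 42.24 = 42.24 → 42
rgb(213, 42, 42) = #D52A2A.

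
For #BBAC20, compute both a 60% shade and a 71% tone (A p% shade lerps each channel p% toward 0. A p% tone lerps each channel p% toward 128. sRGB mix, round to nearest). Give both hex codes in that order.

#BBAC20 is rgb(187, 172, 32).
60% shade:
  R: 187 − 112.2 = 74.8 → 75
  G: 172 + 0.6×(0−172) = 172 − 103.2 = 68.8 → 69
  B: 32 + 0.6×(0−32) = 32 − 19.2 = 12.8 → 13
  → #4B450D
71% tone:
  R: 187 + 0.71×(128−187) = 187 − 41.89 = 145.11 → 145
  G: 172 + 0.71×(128−172) = 172 − 31.24 = 140.76 → 141
  B: 32 + 68.16 = 100.16 → 100
  → #918D64

#4B450D, #918D64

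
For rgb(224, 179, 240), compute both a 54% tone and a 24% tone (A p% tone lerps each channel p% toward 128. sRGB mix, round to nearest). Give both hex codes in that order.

#AC97B4, #C9A7D5

54% tone:
  R: 224 + 0.54×(128−224) = 224 − 51.84 = 172.16 → 172
  G: 179 − 27.54 = 151.46 → 151
  B: 240 + 0.54×(128−240) = 240 − 60.48 = 179.52 → 180
  → #AC97B4
24% tone:
  R: 224 + 0.24×(128−224) = 224 − 23.04 = 200.96 → 201
  G: 179 − 12.24 = 166.76 → 167
  B: 240 + 0.24×(128−240) = 240 − 26.88 = 213.12 → 213
  → #C9A7D5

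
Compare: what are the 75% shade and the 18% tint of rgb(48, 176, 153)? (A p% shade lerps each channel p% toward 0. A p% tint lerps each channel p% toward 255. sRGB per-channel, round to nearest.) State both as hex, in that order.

75% shade:
  R: 48 + 0.75×(0−48) = 48 − 36 = 12 → 12
  G: 176 − 132 = 44 → 44
  B: 153 − 114.75 = 38.25 → 38
  → #0C2C26
18% tint:
  R: 48 + 37.26 = 85.26 → 85
  G: 176 + 0.18×(255−176) = 176 + 14.22 = 190.22 → 190
  B: 153 + 0.18×(255−153) = 153 + 18.36 = 171.36 → 171
  → #55BEAB

#0C2C26, #55BEAB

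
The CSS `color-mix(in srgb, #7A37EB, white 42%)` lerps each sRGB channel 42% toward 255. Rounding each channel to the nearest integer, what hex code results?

#B28BF3

#7A37EB is rgb(122, 55, 235).
Per channel, c → c + 0.42(255 − c):
  R: 122 + 0.42×(255−122) = 122 + 55.86 = 177.86 → 178
  G: 55 + 0.42×(255−55) = 55 + 84 = 139 → 139
  B: 235 + 8.4 = 243.4 → 243
rgb(178, 139, 243) = #B28BF3.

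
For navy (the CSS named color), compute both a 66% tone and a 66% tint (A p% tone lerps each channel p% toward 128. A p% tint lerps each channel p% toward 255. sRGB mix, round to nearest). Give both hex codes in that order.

#545480, #a8a8d4

CSS navy is rgb(0, 0, 128).
66% tone:
  R: 0 + 0.66×(128−0) = 0 + 84.48 = 84.48 → 84
  G: 0 + 0.66×(128−0) = 0 + 84.48 = 84.48 → 84
  B: 128 + 0.66×(128−128) = 128 + 0 = 128 → 128
  → #545480
66% tint:
  R: 0 + 0.66×(255−0) = 0 + 168.3 = 168.3 → 168
  G: 0 + 168.3 = 168.3 → 168
  B: 128 + 0.66×(255−128) = 128 + 83.82 = 211.82 → 212
  → #a8a8d4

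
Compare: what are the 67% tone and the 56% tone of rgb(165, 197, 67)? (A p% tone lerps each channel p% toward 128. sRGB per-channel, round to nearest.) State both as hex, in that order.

67% tone:
  R: 165 − 24.79 = 140.21 → 140
  G: 197 − 46.23 = 150.77 → 151
  B: 67 + 40.87 = 107.87 → 108
  → #8c976c
56% tone:
  R: 165 + 0.56×(128−165) = 165 − 20.72 = 144.28 → 144
  G: 197 + 0.56×(128−197) = 197 − 38.64 = 158.36 → 158
  B: 67 + 0.56×(128−67) = 67 + 34.16 = 101.16 → 101
  → #909e65

#8c976c, #909e65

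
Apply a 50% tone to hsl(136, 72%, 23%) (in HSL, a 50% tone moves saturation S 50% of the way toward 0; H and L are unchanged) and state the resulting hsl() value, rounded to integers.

hsl(136, 36%, 23%)

S moves 50% from 72 toward 0: 72 − 36 = 36 → 36.
H and L are unchanged.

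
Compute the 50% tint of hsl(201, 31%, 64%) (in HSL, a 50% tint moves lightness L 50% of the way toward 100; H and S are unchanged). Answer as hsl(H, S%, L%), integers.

hsl(201, 31%, 82%)

L moves 50% from 64 toward 100: 64 + 18 = 82 → 82.
H and S are unchanged.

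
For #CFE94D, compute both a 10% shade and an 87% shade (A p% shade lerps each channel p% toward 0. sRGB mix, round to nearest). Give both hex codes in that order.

#CFE94D is rgb(207, 233, 77).
10% shade:
  R: 207 − 20.7 = 186.3 → 186
  G: 233 + 0.1×(0−233) = 233 − 23.3 = 209.7 → 210
  B: 77 − 7.7 = 69.3 → 69
  → #BAD245
87% shade:
  R: 207 + 0.87×(0−207) = 207 − 180.09 = 26.91 → 27
  G: 233 − 202.71 = 30.29 → 30
  B: 77 + 0.87×(0−77) = 77 − 66.99 = 10.01 → 10
  → #1B1E0A

#BAD245, #1B1E0A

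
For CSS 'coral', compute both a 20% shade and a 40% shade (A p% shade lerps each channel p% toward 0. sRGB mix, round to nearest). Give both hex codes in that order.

CSS coral is rgb(255, 127, 80).
20% shade:
  R: 255 − 51 = 204 → 204
  G: 127 − 25.4 = 101.6 → 102
  B: 80 − 16 = 64 → 64
  → #CC6640
40% shade:
  R: 255 + 0.4×(0−255) = 255 − 102 = 153 → 153
  G: 127 + 0.4×(0−127) = 127 − 50.8 = 76.2 → 76
  B: 80 − 32 = 48 → 48
  → #994C30

#CC6640, #994C30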